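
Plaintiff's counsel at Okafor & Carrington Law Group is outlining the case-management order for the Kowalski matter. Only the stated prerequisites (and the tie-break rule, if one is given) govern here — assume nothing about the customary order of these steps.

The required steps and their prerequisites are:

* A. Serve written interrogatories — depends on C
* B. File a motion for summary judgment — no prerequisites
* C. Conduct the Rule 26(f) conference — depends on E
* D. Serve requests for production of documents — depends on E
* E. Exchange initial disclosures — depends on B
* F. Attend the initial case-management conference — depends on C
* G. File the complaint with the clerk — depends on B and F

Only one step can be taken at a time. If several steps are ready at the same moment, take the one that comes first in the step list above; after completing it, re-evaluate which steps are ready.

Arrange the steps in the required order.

B has no prerequisites → B first.
E is the only step now ready → E.
C and D are both available; C is listed earlier → C.
A and F now also ready, so the ready set is {A, D, F}; A is listed earlier → A.
Now D and F have their prerequisites met. D is listed earlier, so D next.
F needed C, now all done → F.
G is the only step now ready → G.

B E C A D F G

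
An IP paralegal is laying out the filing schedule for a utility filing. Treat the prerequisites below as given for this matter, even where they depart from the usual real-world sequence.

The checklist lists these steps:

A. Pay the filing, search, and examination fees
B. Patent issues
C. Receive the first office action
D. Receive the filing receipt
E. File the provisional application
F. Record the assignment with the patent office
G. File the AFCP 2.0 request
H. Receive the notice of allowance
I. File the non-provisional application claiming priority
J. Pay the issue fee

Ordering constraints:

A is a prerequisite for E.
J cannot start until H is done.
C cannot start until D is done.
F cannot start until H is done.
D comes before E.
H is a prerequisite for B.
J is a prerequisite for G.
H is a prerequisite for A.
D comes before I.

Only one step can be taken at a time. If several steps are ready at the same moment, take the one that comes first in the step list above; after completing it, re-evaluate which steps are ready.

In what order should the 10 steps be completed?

D and H have no prerequisites; D is listed earlier, so D is first.
C and I now also ready, so the ready set is {C, H, I}; C is listed earlier → C.
Now H and I have their prerequisites met. H is listed earlier, so H next.
Ready: A, B, F, I and J. A is listed earlier → A.
E now also ready, so the ready set is {B, E, F, I, J}; B is listed earlier → B.
Ready: E, F, I and J. E is listed earlier → E.
F, I and J are all available; F is listed earlier → F.
I and J are both available; I is listed earlier → I.
J needed H, now all done → J.
Next only G has its prerequisites met → G.

D, C, H, A, B, E, F, I, J, G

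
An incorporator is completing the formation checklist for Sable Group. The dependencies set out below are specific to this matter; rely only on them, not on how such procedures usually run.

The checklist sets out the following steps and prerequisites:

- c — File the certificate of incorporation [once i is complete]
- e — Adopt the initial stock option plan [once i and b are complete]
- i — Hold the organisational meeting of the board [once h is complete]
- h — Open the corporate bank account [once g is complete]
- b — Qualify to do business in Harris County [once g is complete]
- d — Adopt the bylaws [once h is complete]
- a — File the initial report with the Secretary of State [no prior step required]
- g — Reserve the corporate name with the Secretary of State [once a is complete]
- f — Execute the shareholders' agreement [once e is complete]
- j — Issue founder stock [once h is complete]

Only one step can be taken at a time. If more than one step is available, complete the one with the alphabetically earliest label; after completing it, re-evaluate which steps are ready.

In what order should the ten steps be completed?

Only a has no prerequisites, so it is first.
Next only g has its prerequisites met → g.
b and h are both available; b has the earlier label → b.
Next only h has its prerequisites met → h.
Ready: d, i and j. d has the earlier label → d.
Ready: i and j. i has the earlier label → i.
c and e now also ready, so the ready set is {c, e, j}; c has the earlier label → c.
Ready: e and j. e has the earlier label → e.
f now also ready, so the ready set is {f, j}; f has the earlier label → f.
That leaves j as the only ready step → j.

a, g, b, h, d, i, c, e, f, j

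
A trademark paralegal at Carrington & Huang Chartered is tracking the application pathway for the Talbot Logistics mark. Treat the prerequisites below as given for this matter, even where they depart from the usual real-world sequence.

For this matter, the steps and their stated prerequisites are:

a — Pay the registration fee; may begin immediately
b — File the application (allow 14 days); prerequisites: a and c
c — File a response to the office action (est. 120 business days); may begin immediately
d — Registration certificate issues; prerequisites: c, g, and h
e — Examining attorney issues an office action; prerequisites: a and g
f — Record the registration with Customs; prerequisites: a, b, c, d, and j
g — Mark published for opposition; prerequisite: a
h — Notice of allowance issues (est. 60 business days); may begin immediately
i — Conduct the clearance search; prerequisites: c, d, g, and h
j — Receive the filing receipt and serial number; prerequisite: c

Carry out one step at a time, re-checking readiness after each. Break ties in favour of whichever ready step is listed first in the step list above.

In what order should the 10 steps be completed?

Nothing is required for a, c and h. a is listed earlier → a first.
g now also ready, so the ready set is {c, g, h}; c is listed earlier → c.
Now b, g, h and j have their prerequisites met. b is listed earlier, so b next.
Now g, h and j have their prerequisites met. g is listed earlier, so g next.
e, h and j are all available; e is listed earlier → e.
Ready: h and j. h is listed earlier → h.
d and j are both available; d is listed earlier → d.
i now also ready, so the ready set is {i, j}; i is listed earlier → i.
j needed c, now all done → j.
f needed a, b, c, d and j, now all done → f.

a → c → b → g → e → h → d → i → j → f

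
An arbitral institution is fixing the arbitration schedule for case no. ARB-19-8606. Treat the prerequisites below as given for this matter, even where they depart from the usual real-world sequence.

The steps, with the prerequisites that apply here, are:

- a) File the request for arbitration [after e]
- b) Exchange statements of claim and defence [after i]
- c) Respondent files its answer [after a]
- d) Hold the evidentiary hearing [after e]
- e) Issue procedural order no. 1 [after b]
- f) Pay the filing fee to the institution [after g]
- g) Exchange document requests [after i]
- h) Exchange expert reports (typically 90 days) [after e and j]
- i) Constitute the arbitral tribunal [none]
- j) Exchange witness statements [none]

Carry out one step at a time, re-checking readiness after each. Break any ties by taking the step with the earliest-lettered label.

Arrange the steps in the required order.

Nothing is required for i and j. i has the earlier label → i first.
b and g now also ready, so the ready set is {b, g, j}; b has the earlier label → b.
e, g and j are all available; e has the earlier label → e.
Now a, d, g and j have their prerequisites met. a has the earlier label, so a next.
c now also ready, so the ready set is {c, d, g, j}; c has the earlier label → c.
Now d, g and j have their prerequisites met. d has the earlier label, so d next.
Ready: g and j. g has the earlier label → g.
f now also ready, so the ready set is {f, j}; f has the earlier label → f.
Next only j has its prerequisites met → j.
That leaves h as the only ready step → h.

i, b, e, a, c, d, g, f, j, h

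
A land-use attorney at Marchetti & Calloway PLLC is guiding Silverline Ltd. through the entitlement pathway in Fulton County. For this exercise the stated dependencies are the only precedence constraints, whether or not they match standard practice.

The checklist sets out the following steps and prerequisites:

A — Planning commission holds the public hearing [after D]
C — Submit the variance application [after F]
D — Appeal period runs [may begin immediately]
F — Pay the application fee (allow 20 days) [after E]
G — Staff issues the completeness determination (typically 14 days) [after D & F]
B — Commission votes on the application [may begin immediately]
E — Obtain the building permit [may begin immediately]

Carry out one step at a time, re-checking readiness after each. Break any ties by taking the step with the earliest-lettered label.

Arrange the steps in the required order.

B, D and E have no prerequisites; B has the earlier label, so B is first.
Ready: D and E. D has the earlier label → D.
A and E are both available; A has the earlier label → A.
That leaves E as the only ready step → E.
F needed E, now all done → F.
Now C and G have their prerequisites met. C has the earlier label, so C next.
Next only G has its prerequisites met → G.

B, D, A, E, F, C, G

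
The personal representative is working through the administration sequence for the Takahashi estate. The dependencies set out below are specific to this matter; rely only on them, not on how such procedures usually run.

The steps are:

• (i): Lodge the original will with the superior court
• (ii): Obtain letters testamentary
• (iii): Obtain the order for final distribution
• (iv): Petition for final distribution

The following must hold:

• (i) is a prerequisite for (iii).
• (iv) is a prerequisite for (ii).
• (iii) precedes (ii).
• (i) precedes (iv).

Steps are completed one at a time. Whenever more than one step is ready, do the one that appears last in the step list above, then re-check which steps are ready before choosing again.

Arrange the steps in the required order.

(i), (iv), (iii), (ii)

Only (i) has no prerequisites, so it is first.
Ready: (iv) and (iii). (iv) is listed later → (iv).
(iii) needed (i), now all done → (iii).
Next only (ii) has its prerequisites met → (ii).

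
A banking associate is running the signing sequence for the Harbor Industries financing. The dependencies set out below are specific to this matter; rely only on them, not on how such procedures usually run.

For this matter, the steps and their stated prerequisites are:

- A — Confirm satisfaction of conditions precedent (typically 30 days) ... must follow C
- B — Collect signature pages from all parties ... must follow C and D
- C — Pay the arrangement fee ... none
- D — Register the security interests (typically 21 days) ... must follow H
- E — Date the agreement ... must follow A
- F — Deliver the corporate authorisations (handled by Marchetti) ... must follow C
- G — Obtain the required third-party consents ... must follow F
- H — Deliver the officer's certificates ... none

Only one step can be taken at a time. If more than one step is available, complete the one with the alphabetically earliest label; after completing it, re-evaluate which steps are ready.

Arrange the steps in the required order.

C → A → E → F → G → H → D → B

Nothing is required for C and H. C has the earlier label → C first.
Now A, F and H have their prerequisites met. A has the earlier label, so A next.
Now E, F and H have their prerequisites met. E has the earlier label, so E next.
Ready: F and H. F has the earlier label → F.
Now G and H have their prerequisites met. G has the earlier label, so G next.
H is the only step now ready → H.
That leaves D as the only ready step → D.
B needed C and D, now all done → B.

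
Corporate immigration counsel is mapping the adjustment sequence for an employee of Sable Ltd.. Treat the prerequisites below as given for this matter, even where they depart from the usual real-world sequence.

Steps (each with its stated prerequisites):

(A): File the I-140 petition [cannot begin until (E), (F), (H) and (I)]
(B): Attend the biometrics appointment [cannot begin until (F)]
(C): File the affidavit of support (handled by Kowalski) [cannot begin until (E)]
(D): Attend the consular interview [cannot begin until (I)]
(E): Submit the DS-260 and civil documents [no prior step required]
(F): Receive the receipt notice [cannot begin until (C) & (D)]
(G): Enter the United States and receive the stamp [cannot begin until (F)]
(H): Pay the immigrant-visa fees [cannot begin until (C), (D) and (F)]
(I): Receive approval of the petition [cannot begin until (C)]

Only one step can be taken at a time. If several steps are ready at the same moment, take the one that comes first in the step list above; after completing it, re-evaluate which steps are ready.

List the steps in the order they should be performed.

(E), (C), (I), (D), (F), (B), (G), (H), (A)

(E) is the only step with nothing outstanding, so it goes first.
That leaves (C) as the only ready step → (C).
That leaves (I) as the only ready step → (I).
Next only (D) has its prerequisites met → (D).
Next only (F) has its prerequisites met → (F).
Now (B), (G) and (H) have their prerequisites met. (B) is listed earlier, so (B) next.
(G) and (H) are both available; (G) is listed earlier → (G).
That leaves (H) as the only ready step → (H).
(A) is the only step now ready → (A).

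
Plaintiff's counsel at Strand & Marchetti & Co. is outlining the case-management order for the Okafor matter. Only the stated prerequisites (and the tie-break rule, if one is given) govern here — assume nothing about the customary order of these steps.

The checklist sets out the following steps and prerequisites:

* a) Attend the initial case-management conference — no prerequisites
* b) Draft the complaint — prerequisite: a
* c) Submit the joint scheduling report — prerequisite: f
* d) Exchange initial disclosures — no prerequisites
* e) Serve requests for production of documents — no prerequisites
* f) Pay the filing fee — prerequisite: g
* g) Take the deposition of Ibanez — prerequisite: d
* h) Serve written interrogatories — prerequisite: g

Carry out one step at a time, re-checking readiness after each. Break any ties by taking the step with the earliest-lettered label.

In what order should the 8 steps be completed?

Nothing is required for a, d and e. a has the earlier label → a first.
b now also ready, so the ready set is {b, d, e}; b has the earlier label → b.
Now d and e have their prerequisites met. d has the earlier label, so d next.
Ready: e and g. e has the earlier label → e.
g is the only step now ready → g.
Now f and h have their prerequisites met. f has the earlier label, so f next.
Now c and h have their prerequisites met. c has the earlier label, so c next.
h needed g, now all done → h.

a b d e g f c h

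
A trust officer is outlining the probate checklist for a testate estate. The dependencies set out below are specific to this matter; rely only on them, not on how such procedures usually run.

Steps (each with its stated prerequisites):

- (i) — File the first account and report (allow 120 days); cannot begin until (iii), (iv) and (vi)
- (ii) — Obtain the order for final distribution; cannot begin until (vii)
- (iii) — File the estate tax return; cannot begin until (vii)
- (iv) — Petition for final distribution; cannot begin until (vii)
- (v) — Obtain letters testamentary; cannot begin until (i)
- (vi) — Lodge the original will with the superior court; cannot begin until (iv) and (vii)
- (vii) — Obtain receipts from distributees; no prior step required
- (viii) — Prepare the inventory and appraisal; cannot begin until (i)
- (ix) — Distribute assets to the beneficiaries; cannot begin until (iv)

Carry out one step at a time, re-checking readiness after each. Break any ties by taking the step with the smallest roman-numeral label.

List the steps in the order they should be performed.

(vii) is the only step with nothing outstanding, so it goes first.
Now (ii), (iii) and (iv) have their prerequisites met. (ii) has the earlier label, so (ii) next.
Ready: (iii) and (iv). (iii) has the earlier label → (iii).
(iv) is the only step now ready → (iv).
Ready: (vi) and (ix). (vi) has the earlier label → (vi).
(i) now also ready, so the ready set is {(i), (ix)}; (i) has the earlier label → (i).
(v) and (viii) now also ready, so the ready set is {(v), (viii), (ix)}; (v) has the earlier label → (v).
Now (viii) and (ix) have their prerequisites met. (viii) has the earlier label, so (viii) next.
Next only (ix) has its prerequisites met → (ix).

(vii), (ii), (iii), (iv), (vi), (i), (v), (viii), (ix)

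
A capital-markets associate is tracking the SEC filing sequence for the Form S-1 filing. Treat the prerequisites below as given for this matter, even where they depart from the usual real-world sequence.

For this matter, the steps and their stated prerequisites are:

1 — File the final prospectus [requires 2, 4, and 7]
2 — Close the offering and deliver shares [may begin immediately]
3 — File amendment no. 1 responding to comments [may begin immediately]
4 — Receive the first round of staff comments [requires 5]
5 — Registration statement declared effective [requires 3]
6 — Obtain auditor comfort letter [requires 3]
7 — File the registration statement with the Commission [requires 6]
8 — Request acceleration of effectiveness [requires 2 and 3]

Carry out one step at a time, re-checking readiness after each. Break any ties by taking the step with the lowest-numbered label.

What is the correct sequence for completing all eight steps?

2 → 3 → 5 → 4 → 6 → 7 → 1 → 8

Nothing is required for 2 and 3. 2 has the earlier label → 2 first.
3 is the only step now ready → 3.
5, 6 and 8 are all available; 5 has the earlier label → 5.
4 now also ready, so the ready set is {4, 6, 8}; 4 has the earlier label → 4.
6 and 8 are both available; 6 has the earlier label → 6.
Ready: 7 and 8. 7 has the earlier label → 7.
1 and 8 are both available; 1 has the earlier label → 1.
8 is the only step now ready → 8.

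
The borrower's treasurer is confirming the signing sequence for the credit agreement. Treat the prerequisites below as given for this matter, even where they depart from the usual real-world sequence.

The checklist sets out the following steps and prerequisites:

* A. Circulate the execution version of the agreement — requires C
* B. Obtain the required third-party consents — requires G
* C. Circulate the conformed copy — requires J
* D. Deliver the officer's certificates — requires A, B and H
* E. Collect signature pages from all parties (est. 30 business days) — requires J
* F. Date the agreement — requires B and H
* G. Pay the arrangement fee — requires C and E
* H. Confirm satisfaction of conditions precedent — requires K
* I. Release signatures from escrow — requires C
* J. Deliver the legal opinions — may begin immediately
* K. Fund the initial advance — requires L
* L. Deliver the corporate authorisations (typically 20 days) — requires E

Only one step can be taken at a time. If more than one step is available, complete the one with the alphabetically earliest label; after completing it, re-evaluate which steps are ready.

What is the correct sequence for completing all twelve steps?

J → C → A → E → G → B → I → L → K → H → D → F

Only J has no prerequisites, so it is first.
C and E are both available; C has the earlier label → C.
Now A, E and I have their prerequisites met. A has the earlier label, so A next.
E and I are both available; E has the earlier label → E.
G and L now also ready, so the ready set is {G, I, L}; G has the earlier label → G.
B now also ready, so the ready set is {B, I, L}; B has the earlier label → B.
I and L are both available; I has the earlier label → I.
Next only L has its prerequisites met → L.
Next only K has its prerequisites met → K.
Next only H has its prerequisites met → H.
Ready: D and F. D has the earlier label → D.
F needed B and H, now all done → F.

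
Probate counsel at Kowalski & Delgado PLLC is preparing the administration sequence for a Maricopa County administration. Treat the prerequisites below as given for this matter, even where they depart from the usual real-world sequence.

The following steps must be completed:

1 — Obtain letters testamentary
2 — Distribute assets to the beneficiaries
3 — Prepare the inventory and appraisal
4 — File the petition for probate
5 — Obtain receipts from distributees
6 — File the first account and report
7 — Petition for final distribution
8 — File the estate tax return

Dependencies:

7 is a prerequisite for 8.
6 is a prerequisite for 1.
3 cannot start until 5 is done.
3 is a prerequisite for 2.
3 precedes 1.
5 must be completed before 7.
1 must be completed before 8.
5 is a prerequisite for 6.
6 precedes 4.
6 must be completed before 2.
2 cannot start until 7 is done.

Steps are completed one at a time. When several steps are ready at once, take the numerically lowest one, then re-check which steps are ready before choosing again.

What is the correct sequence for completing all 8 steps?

5 3 6 1 4 7 2 8

Only 5 has no prerequisites, so it is first.
Ready: 3, 6 and 7. 3 has the earlier label → 3.
Ready: 6 and 7. 6 has the earlier label → 6.
Now 1, 4 and 7 have their prerequisites met. 1 has the earlier label, so 1 next.
4 and 7 are both available; 4 has the earlier label → 4.
7 is the only step now ready → 7.
2 and 8 are both available; 2 has the earlier label → 2.
8 needed 1 and 7, now all done → 8.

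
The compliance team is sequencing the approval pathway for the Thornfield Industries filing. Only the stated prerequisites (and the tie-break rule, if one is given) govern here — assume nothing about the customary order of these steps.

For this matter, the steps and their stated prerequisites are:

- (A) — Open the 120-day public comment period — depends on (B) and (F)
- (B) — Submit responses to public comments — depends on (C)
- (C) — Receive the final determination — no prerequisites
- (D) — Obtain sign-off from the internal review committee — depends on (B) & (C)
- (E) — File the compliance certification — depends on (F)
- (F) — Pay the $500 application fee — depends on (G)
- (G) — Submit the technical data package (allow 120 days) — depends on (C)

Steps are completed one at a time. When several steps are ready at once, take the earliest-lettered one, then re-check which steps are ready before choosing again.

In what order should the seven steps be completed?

(C), (B), (D), (G), (F), (A), (E)

(C) has no prerequisites → (C) first.
Now (B) and (G) have their prerequisites met. (B) has the earlier label, so (B) next.
(D) now also ready, so the ready set is {(D), (G)}; (D) has the earlier label → (D).
(G) is the only step now ready → (G).
(F) needed (G), now all done → (F).
(A) and (E) are both available; (A) has the earlier label → (A).
(E) needed (F), now all done → (E).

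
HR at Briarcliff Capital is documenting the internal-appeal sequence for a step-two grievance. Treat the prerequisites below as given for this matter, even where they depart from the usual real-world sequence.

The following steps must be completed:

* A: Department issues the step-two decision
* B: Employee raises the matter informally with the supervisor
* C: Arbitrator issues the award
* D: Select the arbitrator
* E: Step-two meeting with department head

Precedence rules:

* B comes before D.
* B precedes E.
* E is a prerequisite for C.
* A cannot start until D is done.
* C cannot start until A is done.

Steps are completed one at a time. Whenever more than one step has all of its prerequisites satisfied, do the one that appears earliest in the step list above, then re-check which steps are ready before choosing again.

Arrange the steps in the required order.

B has no prerequisites → B first.
Ready: D and E. D is listed earlier → D.
Now A and E have their prerequisites met. A is listed earlier, so A next.
Next only E has its prerequisites met → E.
Next only C has its prerequisites met → C.

B, D, A, E, C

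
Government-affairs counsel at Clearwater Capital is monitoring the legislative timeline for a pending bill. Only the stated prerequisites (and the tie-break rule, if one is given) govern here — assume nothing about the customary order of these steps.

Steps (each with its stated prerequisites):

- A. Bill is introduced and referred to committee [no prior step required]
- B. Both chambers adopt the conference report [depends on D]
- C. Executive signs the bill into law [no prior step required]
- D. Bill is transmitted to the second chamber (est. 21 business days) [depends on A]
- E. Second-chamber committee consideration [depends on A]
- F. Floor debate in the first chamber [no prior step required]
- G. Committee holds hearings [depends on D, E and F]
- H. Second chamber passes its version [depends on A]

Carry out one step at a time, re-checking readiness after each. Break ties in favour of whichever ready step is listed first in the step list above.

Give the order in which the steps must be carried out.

Nothing is required for A, C and F. A is listed earlier → A first.
D, E and H now also ready, so the ready set is {C, D, E, F, H}; C is listed earlier → C.
Now D, E, F and H have their prerequisites met. D is listed earlier, so D next.
B, E, F and H are all available; B is listed earlier → B.
E, F and H are all available; E is listed earlier → E.
F and H are both available; F is listed earlier → F.
Ready: G and H. G is listed earlier → G.
H needed A, now all done → H.

A, C, D, B, E, F, G, H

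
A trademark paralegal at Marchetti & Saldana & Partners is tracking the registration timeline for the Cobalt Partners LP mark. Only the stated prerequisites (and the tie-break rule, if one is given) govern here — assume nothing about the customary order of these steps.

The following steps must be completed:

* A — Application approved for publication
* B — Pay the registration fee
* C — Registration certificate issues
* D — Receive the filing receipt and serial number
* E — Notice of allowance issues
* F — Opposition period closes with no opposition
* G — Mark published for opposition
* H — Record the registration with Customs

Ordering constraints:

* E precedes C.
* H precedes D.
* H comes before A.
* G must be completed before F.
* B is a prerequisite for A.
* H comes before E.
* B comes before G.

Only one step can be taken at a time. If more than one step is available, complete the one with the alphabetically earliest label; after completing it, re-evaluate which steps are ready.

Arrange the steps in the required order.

B, G, F, H, A, D, E, C

B and H have no prerequisites; B has the earlier label, so B is first.
G now also ready, so the ready set is {G, H}; G has the earlier label → G.
F now also ready, so the ready set is {F, H}; F has the earlier label → F.
That leaves H as the only ready step → H.
A, D and E are all available; A has the earlier label → A.
Now D and E have their prerequisites met. D has the earlier label, so D next.
E is the only step now ready → E.
C is the only step now ready → C.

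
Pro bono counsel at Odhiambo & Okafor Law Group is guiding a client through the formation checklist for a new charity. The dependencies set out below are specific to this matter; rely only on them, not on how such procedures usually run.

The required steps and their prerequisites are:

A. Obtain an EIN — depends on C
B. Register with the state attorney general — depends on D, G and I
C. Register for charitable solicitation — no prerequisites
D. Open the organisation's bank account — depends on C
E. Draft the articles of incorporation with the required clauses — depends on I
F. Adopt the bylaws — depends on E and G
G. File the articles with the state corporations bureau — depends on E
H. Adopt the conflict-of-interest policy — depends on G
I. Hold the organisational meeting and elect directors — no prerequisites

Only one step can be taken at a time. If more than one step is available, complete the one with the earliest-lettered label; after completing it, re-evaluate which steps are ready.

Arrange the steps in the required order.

C, A, D, I, E, G, B, F, H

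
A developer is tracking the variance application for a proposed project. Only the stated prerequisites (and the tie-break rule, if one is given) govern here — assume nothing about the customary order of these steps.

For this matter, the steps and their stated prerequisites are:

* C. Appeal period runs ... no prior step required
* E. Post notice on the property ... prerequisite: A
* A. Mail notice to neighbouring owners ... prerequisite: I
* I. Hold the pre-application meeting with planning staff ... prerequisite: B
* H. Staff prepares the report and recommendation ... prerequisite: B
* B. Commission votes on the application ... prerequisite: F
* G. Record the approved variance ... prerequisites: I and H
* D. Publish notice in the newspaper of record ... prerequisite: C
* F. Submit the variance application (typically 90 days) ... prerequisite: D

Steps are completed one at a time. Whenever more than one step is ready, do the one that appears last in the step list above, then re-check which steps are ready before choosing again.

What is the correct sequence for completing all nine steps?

C D F B H I G A E

C is the only step with nothing outstanding, so it goes first.
D needed C, now all done → D.
F needed D, now all done → F.
B needed F, now all done → B.
H and I are both available; H is listed later → H.
Next only I has its prerequisites met → I.
Now G and A have their prerequisites met. G is listed later, so G next.
Next only A has its prerequisites met → A.
That leaves E as the only ready step → E.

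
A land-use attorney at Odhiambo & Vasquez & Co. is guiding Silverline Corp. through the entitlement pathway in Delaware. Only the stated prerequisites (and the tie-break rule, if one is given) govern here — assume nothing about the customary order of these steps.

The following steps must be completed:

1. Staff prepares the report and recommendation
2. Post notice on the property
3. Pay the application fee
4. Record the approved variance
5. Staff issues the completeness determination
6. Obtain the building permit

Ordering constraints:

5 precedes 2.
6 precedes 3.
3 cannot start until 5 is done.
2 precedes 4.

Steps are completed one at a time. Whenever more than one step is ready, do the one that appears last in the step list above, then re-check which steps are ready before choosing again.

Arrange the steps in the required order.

6, 5 and 1 have no prerequisites; 6 is listed later, so 6 is first.
5 and 1 are both available; 5 is listed later → 5.
3, 2 and 1 are all available; 3 is listed later → 3.
2 and 1 are both available; 2 is listed later → 2.
Ready: 4 and 1. 4 is listed later → 4.
Next only 1 has its prerequisites met → 1.

6 → 5 → 3 → 2 → 4 → 1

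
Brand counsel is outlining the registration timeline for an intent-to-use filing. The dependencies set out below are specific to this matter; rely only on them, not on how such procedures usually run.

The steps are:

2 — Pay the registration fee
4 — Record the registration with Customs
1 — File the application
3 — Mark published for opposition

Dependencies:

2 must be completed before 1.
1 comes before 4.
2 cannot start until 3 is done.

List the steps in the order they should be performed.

3 is the only step with nothing outstanding, so it goes first.
2 needed 3, now all done → 2.
1 needed 2, now all done → 1.
4 needed 1, now all done → 4.

3 2 1 4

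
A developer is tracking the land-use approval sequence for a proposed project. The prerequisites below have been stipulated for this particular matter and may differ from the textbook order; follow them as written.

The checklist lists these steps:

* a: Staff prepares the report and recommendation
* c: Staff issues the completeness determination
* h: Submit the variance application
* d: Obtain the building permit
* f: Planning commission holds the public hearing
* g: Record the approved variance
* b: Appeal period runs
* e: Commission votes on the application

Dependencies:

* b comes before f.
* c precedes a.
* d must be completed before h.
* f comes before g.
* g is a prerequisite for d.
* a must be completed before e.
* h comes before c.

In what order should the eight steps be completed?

b f g d h c a e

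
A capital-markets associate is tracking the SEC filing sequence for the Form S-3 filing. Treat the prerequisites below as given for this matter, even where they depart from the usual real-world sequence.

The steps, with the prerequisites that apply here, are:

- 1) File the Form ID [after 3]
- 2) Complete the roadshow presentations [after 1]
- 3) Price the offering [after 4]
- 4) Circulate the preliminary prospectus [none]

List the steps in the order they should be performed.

Only 4 has no prerequisites, so it is first.
That leaves 3 as the only ready step → 3.
That leaves 1 as the only ready step → 1.
Next only 2 has its prerequisites met → 2.

4, 3, 1, 2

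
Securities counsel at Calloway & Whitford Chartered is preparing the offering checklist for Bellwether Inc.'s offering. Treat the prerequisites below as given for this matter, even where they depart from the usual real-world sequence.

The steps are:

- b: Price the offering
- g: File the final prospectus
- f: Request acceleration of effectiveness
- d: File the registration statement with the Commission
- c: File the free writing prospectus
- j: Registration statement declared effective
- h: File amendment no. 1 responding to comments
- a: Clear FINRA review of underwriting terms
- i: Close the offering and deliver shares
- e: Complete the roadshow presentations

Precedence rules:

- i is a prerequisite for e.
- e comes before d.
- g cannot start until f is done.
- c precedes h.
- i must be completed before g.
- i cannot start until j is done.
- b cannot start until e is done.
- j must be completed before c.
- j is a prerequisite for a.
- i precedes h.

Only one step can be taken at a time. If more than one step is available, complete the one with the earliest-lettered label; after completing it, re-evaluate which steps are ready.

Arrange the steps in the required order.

f, j, a, c, i, e, b, d, g, h

f and j have no prerequisites; f has the earlier label, so f is first.
j is the only step now ready → j.
Ready: a, c and i. a has the earlier label → a.
Ready: c and i. c has the earlier label → c.
i needed j, now all done → i.
Ready: e, g and h. e has the earlier label → e.
b and d now also ready, so the ready set is {b, d, g, h}; b has the earlier label → b.
d, g and h are all available; d has the earlier label → d.
g and h are both available; g has the earlier label → g.
h is the only step now ready → h.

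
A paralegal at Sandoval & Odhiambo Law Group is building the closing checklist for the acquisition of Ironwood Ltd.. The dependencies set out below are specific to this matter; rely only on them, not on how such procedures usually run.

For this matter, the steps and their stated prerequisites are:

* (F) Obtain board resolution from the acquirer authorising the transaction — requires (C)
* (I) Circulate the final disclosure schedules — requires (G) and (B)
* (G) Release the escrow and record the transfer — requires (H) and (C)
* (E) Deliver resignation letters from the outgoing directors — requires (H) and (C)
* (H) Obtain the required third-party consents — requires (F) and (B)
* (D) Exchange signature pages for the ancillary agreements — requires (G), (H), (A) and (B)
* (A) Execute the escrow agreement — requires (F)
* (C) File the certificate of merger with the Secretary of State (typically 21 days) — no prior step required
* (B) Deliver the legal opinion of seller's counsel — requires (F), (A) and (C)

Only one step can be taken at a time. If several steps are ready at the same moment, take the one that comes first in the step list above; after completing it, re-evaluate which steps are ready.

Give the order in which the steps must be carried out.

(C) (F) (A) (B) (H) (G) (I) (E) (D)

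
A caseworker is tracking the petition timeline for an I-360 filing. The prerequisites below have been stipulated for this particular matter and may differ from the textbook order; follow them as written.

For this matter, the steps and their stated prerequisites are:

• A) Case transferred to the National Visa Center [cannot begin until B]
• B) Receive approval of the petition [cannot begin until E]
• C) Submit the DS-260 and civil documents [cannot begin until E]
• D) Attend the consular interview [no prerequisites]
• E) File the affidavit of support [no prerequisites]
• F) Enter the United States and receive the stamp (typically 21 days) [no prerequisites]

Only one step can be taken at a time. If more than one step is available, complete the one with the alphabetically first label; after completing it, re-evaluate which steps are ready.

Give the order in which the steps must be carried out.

Nothing is required for D, E and F. D has the earlier label → D first.
Ready: E and F. E has the earlier label → E.
B and C now also ready, so the ready set is {B, C, F}; B has the earlier label → B.
A now also ready, so the ready set is {A, C, F}; A has the earlier label → A.
C and F are both available; C has the earlier label → C.
That leaves F as the only ready step → F.

D → E → B → A → C → F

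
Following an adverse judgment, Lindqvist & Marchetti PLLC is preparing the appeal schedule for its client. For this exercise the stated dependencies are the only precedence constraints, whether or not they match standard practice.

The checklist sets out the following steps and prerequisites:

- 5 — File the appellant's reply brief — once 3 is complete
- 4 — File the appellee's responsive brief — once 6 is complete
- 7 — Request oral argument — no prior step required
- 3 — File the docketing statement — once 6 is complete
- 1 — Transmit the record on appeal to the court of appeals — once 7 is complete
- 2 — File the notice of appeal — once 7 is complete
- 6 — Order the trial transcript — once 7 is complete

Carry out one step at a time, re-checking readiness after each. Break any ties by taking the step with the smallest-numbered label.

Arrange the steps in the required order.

7, 1, 2, 6, 3, 4, 5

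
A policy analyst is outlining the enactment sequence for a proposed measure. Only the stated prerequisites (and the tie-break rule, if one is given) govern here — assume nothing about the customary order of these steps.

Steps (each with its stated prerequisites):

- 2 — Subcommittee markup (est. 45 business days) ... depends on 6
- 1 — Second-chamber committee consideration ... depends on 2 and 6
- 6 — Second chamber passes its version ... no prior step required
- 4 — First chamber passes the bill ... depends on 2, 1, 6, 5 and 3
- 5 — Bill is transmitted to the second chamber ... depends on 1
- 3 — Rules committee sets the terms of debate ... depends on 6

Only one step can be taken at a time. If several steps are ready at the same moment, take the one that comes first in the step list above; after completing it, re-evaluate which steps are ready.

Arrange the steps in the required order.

6 has no prerequisites → 6 first.
Ready: 2 and 3. 2 is listed earlier → 2.
1 now also ready, so the ready set is {1, 3}; 1 is listed earlier → 1.
5 now also ready, so the ready set is {5, 3}; 5 is listed earlier → 5.
3 needed 6, now all done → 3.
4 needed 2, 1, 6, 5 and 3, now all done → 4.

6 → 2 → 1 → 5 → 3 → 4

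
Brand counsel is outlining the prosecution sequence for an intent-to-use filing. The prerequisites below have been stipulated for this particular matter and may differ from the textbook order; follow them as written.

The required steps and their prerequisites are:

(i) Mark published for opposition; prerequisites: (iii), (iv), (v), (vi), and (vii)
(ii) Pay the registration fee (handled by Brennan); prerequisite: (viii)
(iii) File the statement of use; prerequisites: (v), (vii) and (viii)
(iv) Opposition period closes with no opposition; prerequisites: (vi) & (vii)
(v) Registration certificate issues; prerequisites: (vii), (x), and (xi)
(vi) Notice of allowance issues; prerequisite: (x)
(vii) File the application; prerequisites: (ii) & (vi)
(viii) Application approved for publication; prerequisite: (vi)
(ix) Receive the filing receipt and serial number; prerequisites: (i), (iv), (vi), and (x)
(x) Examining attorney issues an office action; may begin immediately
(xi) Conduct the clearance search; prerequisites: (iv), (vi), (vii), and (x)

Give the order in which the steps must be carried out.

Only (x) has no prerequisites, so it is first.
That leaves (vi) as the only ready step → (vi).
(viii) needed (vi), now all done → (viii).
That leaves (ii) as the only ready step → (ii).
That leaves (vii) as the only ready step → (vii).
Next only (iv) has its prerequisites met → (iv).
That leaves (xi) as the only ready step → (xi).
(v) is the only step now ready → (v).
(iii) needed (v), (vii) and (viii), now all done → (iii).
(i) needed (iii), (iv), (v), (vi) and (vii), now all done → (i).
That leaves (ix) as the only ready step → (ix).

(x) (vi) (viii) (ii) (vii) (iv) (xi) (v) (iii) (i) (ix)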